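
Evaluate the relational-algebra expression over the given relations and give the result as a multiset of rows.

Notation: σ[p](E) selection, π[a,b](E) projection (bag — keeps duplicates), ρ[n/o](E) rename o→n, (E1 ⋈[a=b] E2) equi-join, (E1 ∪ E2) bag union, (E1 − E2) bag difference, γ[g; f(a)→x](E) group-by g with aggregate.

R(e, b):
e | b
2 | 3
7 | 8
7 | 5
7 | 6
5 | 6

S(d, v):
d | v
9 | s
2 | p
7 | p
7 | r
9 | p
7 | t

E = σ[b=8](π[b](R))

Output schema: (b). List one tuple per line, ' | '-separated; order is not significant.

Subexpression sizes:
  R → 5
  π[b](R) → 5
  σ[b=8](π[b](R)) → 1

== RESULT ==
b
8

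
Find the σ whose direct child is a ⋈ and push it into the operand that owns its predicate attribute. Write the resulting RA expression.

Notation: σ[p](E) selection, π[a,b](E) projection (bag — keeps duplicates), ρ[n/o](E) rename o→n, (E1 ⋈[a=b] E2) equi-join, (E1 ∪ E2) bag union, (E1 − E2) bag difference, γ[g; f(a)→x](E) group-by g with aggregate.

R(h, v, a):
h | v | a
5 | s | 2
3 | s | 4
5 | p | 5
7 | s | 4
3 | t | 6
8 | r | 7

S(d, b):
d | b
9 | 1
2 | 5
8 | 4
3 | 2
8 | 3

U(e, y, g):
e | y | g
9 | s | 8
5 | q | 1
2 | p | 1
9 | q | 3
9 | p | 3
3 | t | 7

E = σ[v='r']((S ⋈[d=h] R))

σ filters on v, owned by the right side.
E' = (S ⋈[d=h] σ[v='r'](R))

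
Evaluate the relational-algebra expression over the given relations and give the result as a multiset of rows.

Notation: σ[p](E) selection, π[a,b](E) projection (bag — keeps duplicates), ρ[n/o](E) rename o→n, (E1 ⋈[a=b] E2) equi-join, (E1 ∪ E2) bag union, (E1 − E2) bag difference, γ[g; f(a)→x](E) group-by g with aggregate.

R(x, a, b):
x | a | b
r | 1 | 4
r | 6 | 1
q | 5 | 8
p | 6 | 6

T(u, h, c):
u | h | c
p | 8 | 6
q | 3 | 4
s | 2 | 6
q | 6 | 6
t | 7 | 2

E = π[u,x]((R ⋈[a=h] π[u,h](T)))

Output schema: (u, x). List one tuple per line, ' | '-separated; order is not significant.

Row counts bottom-up:
  R → 4
  T → 5
  π[u,h](T) → 5
  (R ⋈[a=h] π[u,h](T)) → 2
  π[u,x]((R ⋈[a=h] π[u,h](T))) → 2

== RESULT ==
u | x
q | p
q | r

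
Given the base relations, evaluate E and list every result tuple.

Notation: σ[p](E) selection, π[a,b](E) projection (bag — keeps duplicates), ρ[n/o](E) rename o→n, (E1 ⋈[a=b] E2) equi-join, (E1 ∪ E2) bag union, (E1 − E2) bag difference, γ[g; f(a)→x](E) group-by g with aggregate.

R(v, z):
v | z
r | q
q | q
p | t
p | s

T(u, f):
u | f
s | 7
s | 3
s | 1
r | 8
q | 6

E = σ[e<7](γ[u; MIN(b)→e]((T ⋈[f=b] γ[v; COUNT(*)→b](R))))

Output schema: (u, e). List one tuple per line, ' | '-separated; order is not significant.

Per-node cardinality:
  T → 5
  R → 4
  γ[v; COUNT(*)→b](R) → 3
  (T ⋈[f=b] γ[v; COUNT(*)→b](R)) → 2
  γ[u; MIN(b)→e]((T ⋈[f=b] γ[v; COUNT(*)→b](R))) → 1
  σ[e<7](γ[u; MIN(b)→e]((T ⋈[f=b] γ[v; COUNT(*)→b](R)))) → 1

== RESULT ==
u | e
s | 1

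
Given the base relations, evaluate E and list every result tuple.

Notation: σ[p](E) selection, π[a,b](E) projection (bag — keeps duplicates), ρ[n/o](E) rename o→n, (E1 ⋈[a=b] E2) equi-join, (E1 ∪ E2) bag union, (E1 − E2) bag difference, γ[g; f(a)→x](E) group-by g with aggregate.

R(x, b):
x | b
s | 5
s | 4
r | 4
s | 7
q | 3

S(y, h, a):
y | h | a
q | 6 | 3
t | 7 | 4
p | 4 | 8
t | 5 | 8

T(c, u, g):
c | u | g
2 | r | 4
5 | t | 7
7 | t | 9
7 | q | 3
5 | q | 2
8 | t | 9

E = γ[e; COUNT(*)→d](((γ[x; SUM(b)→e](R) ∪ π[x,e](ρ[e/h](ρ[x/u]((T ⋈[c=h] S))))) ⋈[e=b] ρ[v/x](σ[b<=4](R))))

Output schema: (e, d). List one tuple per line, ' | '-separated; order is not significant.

Stepwise |·|:
  R → 5
  γ[x; SUM(b)→e](R) → 3
  T → 6
  S → 4
  (T ⋈[c=h] S) → 4
  ρ[x/u]((T ⋈[c=h] S)) → 4
  ρ[e/h](ρ[x/u]((T ⋈[c=h] S))) → 4
  π[x,e](ρ[e/h](ρ[x/u]((T ⋈[c=h] S)))) → 4
  (γ[x; SUM(b)→e](R) ∪ π[x,e](ρ[e/h](ρ[x/u]((T ⋈[c=h] S))))) → 7
  R → 5
  σ[b<=4](R) → 3
  ρ[v/x](σ[b<=4](R)) → 3
  ((γ[x; SUM(b)→e](R) ∪ π[x,e](ρ[e/h](ρ[x/u]((T ⋈[c=h] S))))) ⋈[e=b] ρ[v/x](σ[b<=4](R))) → 3
  γ[e; COUNT(*)→d](((γ[x; SUM(b)→e](R) ∪ π[x,e](ρ[e/h](ρ[x/u]((T ⋈[c=h] S))))) ⋈[e=b] ρ[v/x](σ[b<=4](R)))) → 2

== RESULT ==
e | d
3 | 1
4 | 2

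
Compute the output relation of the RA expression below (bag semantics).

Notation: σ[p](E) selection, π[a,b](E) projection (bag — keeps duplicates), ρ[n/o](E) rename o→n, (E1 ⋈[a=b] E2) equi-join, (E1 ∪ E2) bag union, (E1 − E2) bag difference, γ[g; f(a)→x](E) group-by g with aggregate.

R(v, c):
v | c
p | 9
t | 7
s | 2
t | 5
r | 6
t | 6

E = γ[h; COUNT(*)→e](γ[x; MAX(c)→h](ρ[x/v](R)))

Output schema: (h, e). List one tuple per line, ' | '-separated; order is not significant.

Per-node cardinality:
  R → 6
  ρ[x/v](R) → 6
  γ[x; MAX(c)→h](ρ[x/v](R)) → 4
  γ[h; COUNT(*)→e](γ[x; MAX(c)→h](ρ[x/v](R))) → 4

== RESULT ==
h | e
2 | 1
6 | 1
7 | 1
9 | 1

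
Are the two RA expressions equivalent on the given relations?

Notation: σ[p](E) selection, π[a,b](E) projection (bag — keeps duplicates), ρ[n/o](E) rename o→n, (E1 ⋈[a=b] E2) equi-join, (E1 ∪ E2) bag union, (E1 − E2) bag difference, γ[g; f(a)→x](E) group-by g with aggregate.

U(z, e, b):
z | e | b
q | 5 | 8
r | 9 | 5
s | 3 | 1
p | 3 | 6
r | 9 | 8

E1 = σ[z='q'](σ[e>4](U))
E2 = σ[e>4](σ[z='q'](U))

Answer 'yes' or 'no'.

E1 row counts bottom-up:
  U → 5
  σ[e>4](U) → 3
  σ[z='q'](σ[e>4](U)) → 1
E2 row counts bottom-up:
  U → 5
  σ[z='q'](U) → 1
  σ[e>4](σ[z='q'](U)) → 1

E1 and E2 produce the same multiset:
z | e | b
q | 5 | 8

yes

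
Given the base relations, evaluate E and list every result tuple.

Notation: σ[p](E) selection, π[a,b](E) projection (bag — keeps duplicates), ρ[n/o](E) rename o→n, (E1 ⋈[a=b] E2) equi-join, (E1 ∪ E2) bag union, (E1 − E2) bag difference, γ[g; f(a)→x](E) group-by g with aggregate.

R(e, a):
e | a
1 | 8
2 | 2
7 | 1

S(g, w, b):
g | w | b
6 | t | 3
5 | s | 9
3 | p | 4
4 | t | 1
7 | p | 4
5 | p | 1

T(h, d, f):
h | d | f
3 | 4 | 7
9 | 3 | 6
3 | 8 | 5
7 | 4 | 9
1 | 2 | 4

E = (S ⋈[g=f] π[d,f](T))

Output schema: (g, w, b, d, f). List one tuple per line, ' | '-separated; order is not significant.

Subexpression sizes:
  S → 6
  T → 5
  π[d,f](T) → 5
  (S ⋈[g=f] π[d,f](T)) → 5

== RESULT ==
g | w | b | d | f
4 | t | 1 | 2 | 4
5 | p | 1 | 8 | 5
5 | s | 9 | 8 | 5
6 | t | 3 | 3 | 6
7 | p | 4 | 4 | 7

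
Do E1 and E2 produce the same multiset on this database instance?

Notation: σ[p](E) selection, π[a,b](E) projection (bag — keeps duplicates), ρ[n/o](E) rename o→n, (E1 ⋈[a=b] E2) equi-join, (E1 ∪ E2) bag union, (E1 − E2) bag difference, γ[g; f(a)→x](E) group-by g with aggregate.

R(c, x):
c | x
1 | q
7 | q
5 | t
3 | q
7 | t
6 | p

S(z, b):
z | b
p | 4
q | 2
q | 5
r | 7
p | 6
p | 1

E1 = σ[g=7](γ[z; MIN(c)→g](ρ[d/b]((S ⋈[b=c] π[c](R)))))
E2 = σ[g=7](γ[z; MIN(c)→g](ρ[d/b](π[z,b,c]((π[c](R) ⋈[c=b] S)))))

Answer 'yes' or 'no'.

E1 row counts bottom-up:
  S → 6
  R → 6
  π[c](R) → 6
  (S ⋈[b=c] π[c](R)) → 5
  ρ[d/b]((S ⋈[b=c] π[c](R))) → 5
  γ[z; MIN(c)→g](ρ[d/b]((S ⋈[b=c] π[c](R)))) → 3
  σ[g=7](γ[z; MIN(c)→g](ρ[d/b]((S ⋈[b=c] π[c](R))))) → 1
E2 row counts bottom-up:
  R → 6
  π[c](R) → 6
  S → 6
  (π[c](R) ⋈[c=b] S) → 5
  π[z,b,c]((π[c](R) ⋈[c=b] S)) → 5
  ρ[d/b](π[z,b,c]((π[c](R) ⋈[c=b] S))) → 5
  γ[z; MIN(c)→g](ρ[d/b](π[z,b,c]((π[c](R) ⋈[c=b] S)))) → 3
  σ[g=7](γ[z; MIN(c)→g](ρ[d/b](π[z,b,c]((π[c](R) ⋈[c=b] S))))) → 1

E1 and E2 produce the same multiset:
z | g
r | 7

yes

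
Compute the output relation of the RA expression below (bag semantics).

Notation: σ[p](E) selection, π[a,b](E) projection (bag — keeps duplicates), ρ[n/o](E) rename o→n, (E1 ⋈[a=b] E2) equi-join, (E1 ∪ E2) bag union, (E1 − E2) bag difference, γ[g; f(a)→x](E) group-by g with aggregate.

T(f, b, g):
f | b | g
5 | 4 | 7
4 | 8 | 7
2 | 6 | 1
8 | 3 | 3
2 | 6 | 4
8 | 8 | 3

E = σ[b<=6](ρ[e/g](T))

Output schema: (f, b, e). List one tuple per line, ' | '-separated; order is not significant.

Per-node cardinality:
  T → 6
  ρ[e/g](T) → 6
  σ[b<=6](ρ[e/g](T)) → 4

== RESULT ==
f | b | e
2 | 6 | 1
2 | 6 | 4
5 | 4 | 7
8 | 3 | 3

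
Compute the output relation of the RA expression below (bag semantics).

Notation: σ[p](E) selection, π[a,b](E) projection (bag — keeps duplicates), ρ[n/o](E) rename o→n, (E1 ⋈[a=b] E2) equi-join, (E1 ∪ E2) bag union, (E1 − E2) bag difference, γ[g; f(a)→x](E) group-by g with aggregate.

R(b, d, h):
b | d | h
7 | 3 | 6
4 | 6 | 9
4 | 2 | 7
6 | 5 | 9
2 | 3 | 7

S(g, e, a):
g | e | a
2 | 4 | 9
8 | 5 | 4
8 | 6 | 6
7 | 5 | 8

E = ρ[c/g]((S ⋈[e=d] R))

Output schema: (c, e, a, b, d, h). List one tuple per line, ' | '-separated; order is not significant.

Row counts bottom-up:
  S → 4
  R → 5
  (S ⋈[e=d] R) → 3
  ρ[c/g]((S ⋈[e=d] R)) → 3

== RESULT ==
c | e | a | b | d | h
7 | 5 | 8 | 6 | 5 | 9
8 | 5 | 4 | 6 | 5 | 9
8 | 6 | 6 | 4 | 6 | 9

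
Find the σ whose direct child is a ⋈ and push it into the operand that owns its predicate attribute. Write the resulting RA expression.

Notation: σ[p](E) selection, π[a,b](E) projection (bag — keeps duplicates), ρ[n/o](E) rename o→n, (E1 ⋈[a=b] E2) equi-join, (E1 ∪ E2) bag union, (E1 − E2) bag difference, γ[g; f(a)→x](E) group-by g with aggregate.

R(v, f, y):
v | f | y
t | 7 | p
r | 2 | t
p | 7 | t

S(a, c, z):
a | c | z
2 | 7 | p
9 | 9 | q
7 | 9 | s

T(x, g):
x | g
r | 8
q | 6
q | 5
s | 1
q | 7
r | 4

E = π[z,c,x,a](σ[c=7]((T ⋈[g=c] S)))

σ filters on c, owned by the right side.
E' = π[z,c,x,a]((T ⋈[g=c] σ[c=7](S)))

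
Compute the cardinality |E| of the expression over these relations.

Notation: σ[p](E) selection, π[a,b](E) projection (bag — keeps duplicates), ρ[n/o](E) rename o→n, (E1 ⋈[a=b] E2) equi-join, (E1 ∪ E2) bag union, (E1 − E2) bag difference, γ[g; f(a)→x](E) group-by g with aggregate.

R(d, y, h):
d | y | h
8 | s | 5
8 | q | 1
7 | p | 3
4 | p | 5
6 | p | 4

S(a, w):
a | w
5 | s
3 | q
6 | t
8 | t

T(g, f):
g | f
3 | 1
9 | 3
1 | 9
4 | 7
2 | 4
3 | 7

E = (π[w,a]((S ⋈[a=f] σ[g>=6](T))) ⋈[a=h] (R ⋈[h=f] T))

Per-node cardinality:
  S → 4
  T → 6
  σ[g>=6](T) → 1
  (S ⋈[a=f] σ[g>=6](T)) → 1
  π[w,a]((S ⋈[a=f] σ[g>=6](T))) → 1
  R → 5
  T → 6
  (R ⋈[h=f] T) → 3
  (π[w,a]((S ⋈[a=f] σ[g>=6](T))) ⋈[a=h] (R ⋈[h=f] T)) → 1

|E| = 1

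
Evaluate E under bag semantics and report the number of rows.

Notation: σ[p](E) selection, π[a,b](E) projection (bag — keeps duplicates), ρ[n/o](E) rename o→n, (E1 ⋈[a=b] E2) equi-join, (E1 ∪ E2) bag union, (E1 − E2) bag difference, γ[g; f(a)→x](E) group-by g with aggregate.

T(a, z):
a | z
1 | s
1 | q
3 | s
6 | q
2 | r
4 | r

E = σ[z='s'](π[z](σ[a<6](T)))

Row counts bottom-up:
  T → 6
  σ[a<6](T) → 5
  π[z](σ[a<6](T)) → 5
  σ[z='s'](π[z](σ[a<6](T))) → 2

|E| = 2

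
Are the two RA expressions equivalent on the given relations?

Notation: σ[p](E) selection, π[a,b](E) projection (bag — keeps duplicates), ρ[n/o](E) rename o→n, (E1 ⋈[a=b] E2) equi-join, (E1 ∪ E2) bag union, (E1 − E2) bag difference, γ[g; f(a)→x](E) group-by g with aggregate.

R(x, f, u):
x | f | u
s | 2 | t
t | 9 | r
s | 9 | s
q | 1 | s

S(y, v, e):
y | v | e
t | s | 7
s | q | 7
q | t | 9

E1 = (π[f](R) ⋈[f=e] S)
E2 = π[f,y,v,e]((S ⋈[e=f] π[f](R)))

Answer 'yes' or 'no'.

E1 stepwise |·|:
  R → 4
  π[f](R) → 4
  S → 3
  (π[f](R) ⋈[f=e] S) → 2
E2 stepwise |·|:
  S → 3
  R → 4
  π[f](R) → 4
  (S ⋈[e=f] π[f](R)) → 2
  π[f,y,v,e]((S ⋈[e=f] π[f](R))) → 2

E1 and E2 produce the same multiset:
f | y | v | e
9 | q | t | 9
9 | q | t | 9

yes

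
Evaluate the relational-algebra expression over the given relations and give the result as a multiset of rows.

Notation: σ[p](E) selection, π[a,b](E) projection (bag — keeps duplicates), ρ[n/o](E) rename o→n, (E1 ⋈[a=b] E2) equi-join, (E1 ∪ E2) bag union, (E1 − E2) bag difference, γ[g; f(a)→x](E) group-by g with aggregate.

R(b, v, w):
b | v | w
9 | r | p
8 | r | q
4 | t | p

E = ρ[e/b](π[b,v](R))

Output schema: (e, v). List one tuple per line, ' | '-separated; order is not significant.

Per-node cardinality:
  R → 3
  π[b,v](R) → 3
  ρ[e/b](π[b,v](R)) → 3

== RESULT ==
e | v
4 | t
8 | r
9 | r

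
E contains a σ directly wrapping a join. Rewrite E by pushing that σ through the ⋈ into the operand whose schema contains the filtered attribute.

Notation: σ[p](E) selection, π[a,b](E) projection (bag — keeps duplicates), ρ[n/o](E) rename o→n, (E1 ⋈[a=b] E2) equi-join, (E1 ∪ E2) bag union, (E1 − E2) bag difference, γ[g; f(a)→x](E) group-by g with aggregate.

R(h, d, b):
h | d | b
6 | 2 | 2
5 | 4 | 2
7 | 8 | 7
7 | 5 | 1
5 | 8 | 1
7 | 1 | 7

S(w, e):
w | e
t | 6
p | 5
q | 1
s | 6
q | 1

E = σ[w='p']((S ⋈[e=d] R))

σ filters on w, owned by the left side.
E' = (σ[w='p'](S) ⋈[e=d] R)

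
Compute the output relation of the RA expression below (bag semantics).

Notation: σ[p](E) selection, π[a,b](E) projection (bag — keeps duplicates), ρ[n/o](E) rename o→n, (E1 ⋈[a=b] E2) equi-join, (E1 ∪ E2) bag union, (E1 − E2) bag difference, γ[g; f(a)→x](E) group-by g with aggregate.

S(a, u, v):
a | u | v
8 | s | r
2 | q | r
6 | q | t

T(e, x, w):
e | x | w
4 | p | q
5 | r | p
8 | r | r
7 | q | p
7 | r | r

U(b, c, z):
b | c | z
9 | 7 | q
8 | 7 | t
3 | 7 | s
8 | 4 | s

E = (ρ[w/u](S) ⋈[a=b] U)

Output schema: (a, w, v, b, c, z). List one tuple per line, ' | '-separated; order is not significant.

Stepwise |·|:
  S → 3
  ρ[w/u](S) → 3
  U → 4
  (ρ[w/u](S) ⋈[a=b] U) → 2

== RESULT ==
a | w | v | b | c | z
8 | s | r | 8 | 4 | s
8 | s | r | 8 | 7 | t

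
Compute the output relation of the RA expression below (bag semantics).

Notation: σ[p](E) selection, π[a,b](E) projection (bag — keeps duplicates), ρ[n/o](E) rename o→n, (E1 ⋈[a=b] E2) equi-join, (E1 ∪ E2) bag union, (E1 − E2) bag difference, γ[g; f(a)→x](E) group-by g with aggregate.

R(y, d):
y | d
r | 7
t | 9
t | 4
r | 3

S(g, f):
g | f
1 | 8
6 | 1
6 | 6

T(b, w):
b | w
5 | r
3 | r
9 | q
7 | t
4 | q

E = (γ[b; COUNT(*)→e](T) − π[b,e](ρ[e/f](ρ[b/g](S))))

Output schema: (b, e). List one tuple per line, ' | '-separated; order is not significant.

Per-node cardinality:
  T → 5
  γ[b; COUNT(*)→e](T) → 5
  S → 3
  ρ[b/g](S) → 3
  ρ[e/f](ρ[b/g](S)) → 3
  π[b,e](ρ[e/f](ρ[b/g](S))) → 3
  (γ[b; COUNT(*)→e](T) − π[b,e](ρ[e/f](ρ[b/g](S)))) → 5

== RESULT ==
b | e
3 | 1
4 | 1
5 | 1
7 | 1
9 | 1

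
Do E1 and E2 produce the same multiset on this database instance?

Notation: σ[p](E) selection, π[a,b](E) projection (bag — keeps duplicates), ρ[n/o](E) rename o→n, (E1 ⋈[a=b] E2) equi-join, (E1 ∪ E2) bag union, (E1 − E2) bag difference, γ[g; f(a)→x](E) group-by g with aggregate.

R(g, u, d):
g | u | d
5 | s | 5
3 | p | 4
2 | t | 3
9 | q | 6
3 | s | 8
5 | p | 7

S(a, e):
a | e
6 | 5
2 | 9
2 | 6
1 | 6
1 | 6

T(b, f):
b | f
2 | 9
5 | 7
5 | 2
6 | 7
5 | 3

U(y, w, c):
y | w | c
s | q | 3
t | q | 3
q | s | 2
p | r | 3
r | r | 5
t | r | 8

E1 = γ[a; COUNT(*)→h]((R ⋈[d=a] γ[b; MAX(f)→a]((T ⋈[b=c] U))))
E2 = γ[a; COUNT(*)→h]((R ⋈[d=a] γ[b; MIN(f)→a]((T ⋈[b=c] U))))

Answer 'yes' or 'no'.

E1 per-node cardinality:
  R → 6
  T → 5
  U → 6
  (T ⋈[b=c] U) → 4
  γ[b; MAX(f)→a]((T ⋈[b=c] U)) → 2
  (R ⋈[d=a] γ[b; MAX(f)→a]((T ⋈[b=c] U))) → 1
  γ[a; COUNT(*)→h]((R ⋈[d=a] γ[b; MAX(f)→a]((T ⋈[b=c] U)))) → 1
E2 per-node cardinality:
  R → 6
  T → 5
  U → 6
  (T ⋈[b=c] U) → 4
  γ[b; MIN(f)→a]((T ⋈[b=c] U)) → 2
  (R ⋈[d=a] γ[b; MIN(f)→a]((T ⋈[b=c] U))) → 0
  γ[a; COUNT(*)→h]((R ⋈[d=a] γ[b; MIN(f)→a]((T ⋈[b=c] U)))) → 0

E1 result:
a | h
7 | 1
E2 result:
a | h
(0 rows)
Witness: (7, 1) appears 1× in E1 but 0× in E2.

no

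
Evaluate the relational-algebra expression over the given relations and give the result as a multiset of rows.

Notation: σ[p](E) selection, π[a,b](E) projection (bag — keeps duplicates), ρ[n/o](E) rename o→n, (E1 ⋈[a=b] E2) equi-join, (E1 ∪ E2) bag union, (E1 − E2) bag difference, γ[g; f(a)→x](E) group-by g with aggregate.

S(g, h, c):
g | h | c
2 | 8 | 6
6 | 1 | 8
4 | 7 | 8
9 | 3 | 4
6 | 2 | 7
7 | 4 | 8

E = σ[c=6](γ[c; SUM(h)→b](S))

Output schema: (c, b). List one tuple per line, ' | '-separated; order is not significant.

Stepwise |·|:
  S → 6
  γ[c; SUM(h)→b](S) → 4
  σ[c=6](γ[c; SUM(h)→b](S)) → 1

== RESULT ==
c | b
6 | 8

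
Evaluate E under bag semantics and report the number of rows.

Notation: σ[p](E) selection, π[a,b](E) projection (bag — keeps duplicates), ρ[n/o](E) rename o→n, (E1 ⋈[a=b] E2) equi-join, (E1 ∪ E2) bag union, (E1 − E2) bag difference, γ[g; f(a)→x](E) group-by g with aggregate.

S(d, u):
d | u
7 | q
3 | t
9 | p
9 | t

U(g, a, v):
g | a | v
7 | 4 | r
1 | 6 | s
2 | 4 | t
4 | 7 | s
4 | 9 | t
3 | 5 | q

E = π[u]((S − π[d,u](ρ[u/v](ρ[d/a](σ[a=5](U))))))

Row counts bottom-up:
  S → 4
  U → 6
  σ[a=5](U) → 1
  ρ[d/a](σ[a=5](U)) → 1
  ρ[u/v](ρ[d/a](σ[a=5](U))) → 1
  π[d,u](ρ[u/v](ρ[d/a](σ[a=5](U)))) → 1
  (S − π[d,u](ρ[u/v](ρ[d/a](σ[a=5](U))))) → 4
  π[u]((S − π[d,u](ρ[u/v](ρ[d/a](σ[a=5](U)))))) → 4

|E| = 4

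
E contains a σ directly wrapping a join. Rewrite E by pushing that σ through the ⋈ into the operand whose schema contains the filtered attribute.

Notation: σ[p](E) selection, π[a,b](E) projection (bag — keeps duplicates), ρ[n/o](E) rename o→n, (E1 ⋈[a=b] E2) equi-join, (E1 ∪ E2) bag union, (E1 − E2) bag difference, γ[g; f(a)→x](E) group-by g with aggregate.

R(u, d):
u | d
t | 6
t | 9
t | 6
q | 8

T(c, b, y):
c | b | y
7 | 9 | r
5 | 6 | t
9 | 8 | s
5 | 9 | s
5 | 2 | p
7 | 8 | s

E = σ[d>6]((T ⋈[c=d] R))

σ filters on d, owned by the right side.
E' = (T ⋈[c=d] σ[d>6](R))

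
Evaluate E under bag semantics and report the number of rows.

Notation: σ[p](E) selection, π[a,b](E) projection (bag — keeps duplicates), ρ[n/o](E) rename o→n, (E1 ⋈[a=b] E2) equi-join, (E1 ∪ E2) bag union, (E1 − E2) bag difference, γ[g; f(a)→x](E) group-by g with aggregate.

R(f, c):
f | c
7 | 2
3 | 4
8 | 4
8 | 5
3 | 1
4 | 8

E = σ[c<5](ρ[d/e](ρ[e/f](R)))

Stepwise |·|:
  R → 6
  ρ[e/f](R) → 6
  ρ[d/e](ρ[e/f](R)) → 6
  σ[c<5](ρ[d/e](ρ[e/f](R))) → 4

|E| = 4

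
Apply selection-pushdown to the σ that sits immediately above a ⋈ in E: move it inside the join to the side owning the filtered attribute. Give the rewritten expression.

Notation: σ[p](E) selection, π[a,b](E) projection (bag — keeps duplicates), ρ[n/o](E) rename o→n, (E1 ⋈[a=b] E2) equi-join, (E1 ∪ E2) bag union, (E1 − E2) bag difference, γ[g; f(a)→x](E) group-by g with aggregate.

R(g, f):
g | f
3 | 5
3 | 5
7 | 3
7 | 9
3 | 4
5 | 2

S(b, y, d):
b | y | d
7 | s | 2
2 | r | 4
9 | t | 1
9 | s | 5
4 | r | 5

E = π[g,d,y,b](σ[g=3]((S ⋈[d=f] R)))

σ filters on g, owned by the right side.
E' = π[g,d,y,b]((S ⋈[d=f] σ[g=3](R)))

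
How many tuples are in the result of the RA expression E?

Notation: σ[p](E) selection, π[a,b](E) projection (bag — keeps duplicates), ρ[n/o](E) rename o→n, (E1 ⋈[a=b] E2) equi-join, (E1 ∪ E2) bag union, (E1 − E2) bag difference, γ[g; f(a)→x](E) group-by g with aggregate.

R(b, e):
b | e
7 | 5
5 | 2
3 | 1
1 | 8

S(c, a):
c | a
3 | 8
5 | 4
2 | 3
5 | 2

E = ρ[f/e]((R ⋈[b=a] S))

Row counts bottom-up:
  R → 4
  S → 4
  (R ⋈[b=a] S) → 1
  ρ[f/e]((R ⋈[b=a] S)) → 1

|E| = 1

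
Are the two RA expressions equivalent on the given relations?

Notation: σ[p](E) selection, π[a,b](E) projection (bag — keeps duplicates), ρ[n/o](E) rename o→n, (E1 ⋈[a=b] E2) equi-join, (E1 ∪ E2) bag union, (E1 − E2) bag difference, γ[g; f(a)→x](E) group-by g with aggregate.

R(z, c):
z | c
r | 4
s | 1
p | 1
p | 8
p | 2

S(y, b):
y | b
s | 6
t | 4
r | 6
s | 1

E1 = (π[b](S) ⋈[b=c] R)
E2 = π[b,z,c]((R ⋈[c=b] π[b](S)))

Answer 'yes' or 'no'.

E1 subexpression sizes:
  S → 4
  π[b](S) → 4
  R → 5
  (π[b](S) ⋈[b=c] R) → 3
E2 subexpression sizes:
  R → 5
  S → 4
  π[b](S) → 4
  (R ⋈[c=b] π[b](S)) → 3
  π[b,z,c]((R ⋈[c=b] π[b](S))) → 3

E1 and E2 produce the same multiset:
b | z | c
1 | p | 1
1 | s | 1
4 | r | 4

yes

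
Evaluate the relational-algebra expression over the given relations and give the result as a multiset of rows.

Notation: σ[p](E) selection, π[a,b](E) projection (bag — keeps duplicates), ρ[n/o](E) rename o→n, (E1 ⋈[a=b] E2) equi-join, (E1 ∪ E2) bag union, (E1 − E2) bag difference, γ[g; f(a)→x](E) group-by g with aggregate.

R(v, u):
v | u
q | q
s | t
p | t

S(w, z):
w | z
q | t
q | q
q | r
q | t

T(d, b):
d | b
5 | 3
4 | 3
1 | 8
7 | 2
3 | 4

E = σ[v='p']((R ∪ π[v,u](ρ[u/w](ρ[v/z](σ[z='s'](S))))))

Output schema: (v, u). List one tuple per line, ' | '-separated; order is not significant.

Row counts bottom-up:
  R → 3
  S → 4
  σ[z='s'](S) → 0
  ρ[v/z](σ[z='s'](S)) → 0
  ρ[u/w](ρ[v/z](σ[z='s'](S))) → 0
  π[v,u](ρ[u/w](ρ[v/z](σ[z='s'](S)))) → 0
  (R ∪ π[v,u](ρ[u/w](ρ[v/z](σ[z='s'](S))))) → 3
  σ[v='p']((R ∪ π[v,u](ρ[u/w](ρ[v/z](σ[z='s'](S)))))) → 1

== RESULT ==
v | u
p | t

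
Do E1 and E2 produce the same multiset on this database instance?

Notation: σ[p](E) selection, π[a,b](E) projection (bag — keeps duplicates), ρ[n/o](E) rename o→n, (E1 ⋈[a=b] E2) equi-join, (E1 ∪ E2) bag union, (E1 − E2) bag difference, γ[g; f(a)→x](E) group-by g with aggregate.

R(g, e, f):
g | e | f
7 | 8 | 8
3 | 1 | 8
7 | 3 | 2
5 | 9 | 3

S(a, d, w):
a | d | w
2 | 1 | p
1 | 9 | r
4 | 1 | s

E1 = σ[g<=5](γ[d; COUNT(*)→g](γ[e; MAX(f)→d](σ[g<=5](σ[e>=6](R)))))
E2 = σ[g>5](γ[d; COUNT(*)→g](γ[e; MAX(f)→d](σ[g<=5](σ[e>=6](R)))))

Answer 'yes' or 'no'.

E1 stepwise |·|:
  R → 4
  σ[e>=6](R) → 2
  σ[g<=5](σ[e>=6](R)) → 1
  γ[e; MAX(f)→d](σ[g<=5](σ[e>=6](R))) → 1
  γ[d; COUNT(*)→g](γ[e; MAX(f)→d](σ[g<=5](σ[e>=6](R)))) → 1
  σ[g<=5](γ[d; COUNT(*)→g](γ[e; MAX(f)→d](σ[g<=5](σ[e>=6](R))))) → 1
E2 stepwise |·|:
  R → 4
  σ[e>=6](R) → 2
  σ[g<=5](σ[e>=6](R)) → 1
  γ[e; MAX(f)→d](σ[g<=5](σ[e>=6](R))) → 1
  γ[d; COUNT(*)→g](γ[e; MAX(f)→d](σ[g<=5](σ[e>=6](R)))) → 1
  σ[g>5](γ[d; COUNT(*)→g](γ[e; MAX(f)→d](σ[g<=5](σ[e>=6](R))))) → 0

E1 result:
d | g
3 | 1
E2 result:
d | g
(0 rows)
Witness: (3, 1) appears 1× in E1 but 0× in E2.

no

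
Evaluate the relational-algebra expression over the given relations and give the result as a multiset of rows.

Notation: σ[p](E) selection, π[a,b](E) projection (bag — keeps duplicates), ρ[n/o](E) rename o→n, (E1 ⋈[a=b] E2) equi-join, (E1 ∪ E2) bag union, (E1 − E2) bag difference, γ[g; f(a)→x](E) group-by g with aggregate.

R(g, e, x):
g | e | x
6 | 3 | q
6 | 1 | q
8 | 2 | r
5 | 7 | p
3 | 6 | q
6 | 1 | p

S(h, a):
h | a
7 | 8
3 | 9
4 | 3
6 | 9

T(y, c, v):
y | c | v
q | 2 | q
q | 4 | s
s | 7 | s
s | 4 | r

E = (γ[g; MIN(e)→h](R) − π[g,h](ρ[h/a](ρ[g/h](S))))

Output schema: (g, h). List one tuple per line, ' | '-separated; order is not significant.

Stepwise |·|:
  R → 6
  γ[g; MIN(e)→h](R) → 4
  S → 4
  ρ[g/h](S) → 4
  ρ[h/a](ρ[g/h](S)) → 4
  π[g,h](ρ[h/a](ρ[g/h](S))) → 4
  (γ[g; MIN(e)→h](R) − π[g,h](ρ[h/a](ρ[g/h](S)))) → 4

== RESULT ==
g | h
3 | 6
5 | 7
6 | 1
8 | 2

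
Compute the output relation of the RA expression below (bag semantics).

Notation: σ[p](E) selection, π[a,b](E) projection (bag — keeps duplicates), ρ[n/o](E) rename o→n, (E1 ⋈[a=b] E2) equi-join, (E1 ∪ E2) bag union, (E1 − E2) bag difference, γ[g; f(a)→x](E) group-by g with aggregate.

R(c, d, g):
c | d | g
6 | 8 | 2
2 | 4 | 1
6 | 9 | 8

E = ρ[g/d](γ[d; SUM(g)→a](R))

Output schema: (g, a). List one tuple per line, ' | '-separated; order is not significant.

Row counts bottom-up:
  R → 3
  γ[d; SUM(g)→a](R) → 3
  ρ[g/d](γ[d; SUM(g)→a](R)) → 3

== RESULT ==
g | a
4 | 1
8 | 2
9 | 8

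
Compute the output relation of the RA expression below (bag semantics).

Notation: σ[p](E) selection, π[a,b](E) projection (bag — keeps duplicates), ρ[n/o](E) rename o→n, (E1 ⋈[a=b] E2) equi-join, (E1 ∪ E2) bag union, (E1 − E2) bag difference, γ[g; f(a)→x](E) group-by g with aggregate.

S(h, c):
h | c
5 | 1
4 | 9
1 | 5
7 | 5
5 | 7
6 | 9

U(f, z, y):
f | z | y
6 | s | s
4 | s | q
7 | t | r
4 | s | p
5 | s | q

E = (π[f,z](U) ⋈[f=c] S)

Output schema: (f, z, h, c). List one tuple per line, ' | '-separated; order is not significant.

Subexpression sizes:
  U → 5
  π[f,z](U) → 5
  S → 6
  (π[f,z](U) ⋈[f=c] S) → 3

== RESULT ==
f | z | h | c
5 | s | 1 | 5
5 | s | 7 | 5
7 | t | 5 | 7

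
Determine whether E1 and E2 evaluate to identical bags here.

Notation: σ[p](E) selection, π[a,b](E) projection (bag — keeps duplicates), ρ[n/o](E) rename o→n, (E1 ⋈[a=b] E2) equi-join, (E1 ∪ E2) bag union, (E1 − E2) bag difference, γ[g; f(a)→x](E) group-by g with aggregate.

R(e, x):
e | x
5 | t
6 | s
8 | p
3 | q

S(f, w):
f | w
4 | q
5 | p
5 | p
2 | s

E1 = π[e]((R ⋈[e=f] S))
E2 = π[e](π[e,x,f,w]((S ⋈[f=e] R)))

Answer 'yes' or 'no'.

E1 row counts bottom-up:
  R → 4
  S → 4
  (R ⋈[e=f] S) → 2
  π[e]((R ⋈[e=f] S)) → 2
E2 row counts bottom-up:
  S → 4
  R → 4
  (S ⋈[f=e] R) → 2
  π[e,x,f,w]((S ⋈[f=e] R)) → 2
  π[e](π[e,x,f,w]((S ⋈[f=e] R))) → 2

E1 and E2 produce the same multiset:
e
5
5

yes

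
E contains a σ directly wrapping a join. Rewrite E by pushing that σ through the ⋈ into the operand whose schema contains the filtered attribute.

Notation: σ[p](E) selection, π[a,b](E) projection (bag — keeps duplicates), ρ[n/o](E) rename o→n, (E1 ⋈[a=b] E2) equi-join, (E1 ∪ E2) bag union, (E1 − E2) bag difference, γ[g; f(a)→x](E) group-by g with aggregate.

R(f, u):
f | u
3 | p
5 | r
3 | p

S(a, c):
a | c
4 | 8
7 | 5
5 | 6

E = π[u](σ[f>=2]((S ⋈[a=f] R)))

σ filters on f, owned by the right side.
E' = π[u]((S ⋈[a=f] σ[f>=2](R)))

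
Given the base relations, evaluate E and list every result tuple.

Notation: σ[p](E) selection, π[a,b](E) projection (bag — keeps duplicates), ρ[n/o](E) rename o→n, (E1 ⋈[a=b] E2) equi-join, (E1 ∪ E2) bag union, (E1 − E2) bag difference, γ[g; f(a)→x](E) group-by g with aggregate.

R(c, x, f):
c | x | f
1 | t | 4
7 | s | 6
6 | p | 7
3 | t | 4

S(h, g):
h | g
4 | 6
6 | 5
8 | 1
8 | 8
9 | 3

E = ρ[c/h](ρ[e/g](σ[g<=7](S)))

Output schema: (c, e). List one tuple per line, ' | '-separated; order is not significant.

Per-node cardinality:
  S → 5
  σ[g<=7](S) → 4
  ρ[e/g](σ[g<=7](S)) → 4
  ρ[c/h](ρ[e/g](σ[g<=7](S))) → 4

== RESULT ==
c | e
4 | 6
6 | 5
8 | 1
9 | 3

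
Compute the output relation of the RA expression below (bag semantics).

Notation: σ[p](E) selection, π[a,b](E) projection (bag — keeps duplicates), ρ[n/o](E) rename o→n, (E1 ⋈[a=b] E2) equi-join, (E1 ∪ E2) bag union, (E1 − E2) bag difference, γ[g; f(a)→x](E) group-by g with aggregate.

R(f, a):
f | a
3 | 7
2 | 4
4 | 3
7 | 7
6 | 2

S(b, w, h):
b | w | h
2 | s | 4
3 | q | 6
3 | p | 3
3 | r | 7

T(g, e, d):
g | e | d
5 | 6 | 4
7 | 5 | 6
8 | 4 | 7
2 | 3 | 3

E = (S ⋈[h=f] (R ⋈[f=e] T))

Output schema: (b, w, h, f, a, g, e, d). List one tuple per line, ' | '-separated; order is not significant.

Stepwise |·|:
  S → 4
  R → 5
  T → 4
  (R ⋈[f=e] T) → 3
  (S ⋈[h=f] (R ⋈[f=e] T)) → 3

== RESULT ==
b | w | h | f | a | g | e | d
2 | s | 4 | 4 | 3 | 8 | 4 | 7
3 | p | 3 | 3 | 7 | 2 | 3 | 3
3 | q | 6 | 6 | 2 | 5 | 6 | 4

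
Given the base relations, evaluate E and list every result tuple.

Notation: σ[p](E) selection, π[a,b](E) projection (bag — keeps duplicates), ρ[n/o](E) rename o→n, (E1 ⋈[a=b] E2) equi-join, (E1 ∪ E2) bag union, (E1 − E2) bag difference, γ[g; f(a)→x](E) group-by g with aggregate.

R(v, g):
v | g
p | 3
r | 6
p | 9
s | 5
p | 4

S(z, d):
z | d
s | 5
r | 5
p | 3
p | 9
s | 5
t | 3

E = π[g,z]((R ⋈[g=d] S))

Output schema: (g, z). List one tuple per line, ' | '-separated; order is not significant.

Per-node cardinality:
  R → 5
  S → 6
  (R ⋈[g=d] S) → 6
  π[g,z]((R ⋈[g=d] S)) → 6

== RESULT ==
g | z
3 | p
3 | t
5 | r
5 | s
5 | s
9 | p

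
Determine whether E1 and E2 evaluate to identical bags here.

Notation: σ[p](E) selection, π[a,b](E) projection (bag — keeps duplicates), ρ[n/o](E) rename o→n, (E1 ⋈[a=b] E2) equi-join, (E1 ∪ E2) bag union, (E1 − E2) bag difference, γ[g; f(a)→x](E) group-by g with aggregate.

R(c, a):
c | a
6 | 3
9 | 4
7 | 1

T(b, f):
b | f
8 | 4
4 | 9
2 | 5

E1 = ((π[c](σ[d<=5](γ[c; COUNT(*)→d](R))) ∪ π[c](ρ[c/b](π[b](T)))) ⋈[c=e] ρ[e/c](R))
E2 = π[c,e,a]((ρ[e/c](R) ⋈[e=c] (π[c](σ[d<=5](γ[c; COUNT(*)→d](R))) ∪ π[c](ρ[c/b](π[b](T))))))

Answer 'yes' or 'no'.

E1 stepwise |·|:
  R → 3
  γ[c; COUNT(*)→d](R) → 3
  σ[d<=5](γ[c; COUNT(*)→d](R)) → 3
  π[c](σ[d<=5](γ[c; COUNT(*)→d](R))) → 3
  T → 3
  π[b](T) → 3
  ρ[c/b](π[b](T)) → 3
  π[c](ρ[c/b](π[b](T))) → 3
  (π[c](σ[d<=5](γ[c; COUNT(*)→d](R))) ∪ π[c](ρ[c/b](π[b](T)))) → 6
  R → 3
  ρ[e/c](R) → 3
  ((π[c](σ[d<=5](γ[c; COUNT(*)→d](R))) ∪ π[c](ρ[c/b](π[b](T)))) ⋈[c=e] ρ[e/c](R)) → 3
E2 stepwise |·|:
  R → 3
  ρ[e/c](R) → 3
  R → 3
  γ[c; COUNT(*)→d](R) → 3
  σ[d<=5](γ[c; COUNT(*)→d](R)) → 3
  π[c](σ[d<=5](γ[c; COUNT(*)→d](R))) → 3
  T → 3
  π[b](T) → 3
  ρ[c/b](π[b](T)) → 3
  π[c](ρ[c/b](π[b](T))) → 3
  (π[c](σ[d<=5](γ[c; COUNT(*)→d](R))) ∪ π[c](ρ[c/b](π[b](T)))) → 6
  (ρ[e/c](R) ⋈[e=c] (π[c](σ[d<=5](γ[c; COUNT(*)→d](R))) ∪ π[c](ρ[c/b](π[b](T))))) → 3
  π[c,e,a]((ρ[e/c](R) ⋈[e=c] (π[c](σ[d<=5](γ[c; COUNT(*)→d](R))) ∪ π[c](ρ[c/b](π[b](T)))))) → 3

E1 and E2 produce the same multiset:
c | e | a
6 | 6 | 3
7 | 7 | 1
9 | 9 | 4

yes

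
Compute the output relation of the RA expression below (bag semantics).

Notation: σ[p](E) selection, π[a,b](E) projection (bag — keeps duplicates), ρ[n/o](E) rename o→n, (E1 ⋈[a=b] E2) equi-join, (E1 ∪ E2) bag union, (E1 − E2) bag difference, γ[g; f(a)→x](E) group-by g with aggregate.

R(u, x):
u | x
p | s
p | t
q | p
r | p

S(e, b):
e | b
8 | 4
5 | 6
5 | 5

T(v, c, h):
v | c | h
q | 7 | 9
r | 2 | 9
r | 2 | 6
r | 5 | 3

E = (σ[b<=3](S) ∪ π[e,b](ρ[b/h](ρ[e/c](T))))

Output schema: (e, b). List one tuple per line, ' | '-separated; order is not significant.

Row counts bottom-up:
  S → 3
  σ[b<=3](S) → 0
  T → 4
  ρ[e/c](T) → 4
  ρ[b/h](ρ[e/c](T)) → 4
  π[e,b](ρ[b/h](ρ[e/c](T))) → 4
  (σ[b<=3](S) ∪ π[e,b](ρ[b/h](ρ[e/c](T)))) → 4

== RESULT ==
e | b
2 | 6
2 | 9
5 | 3
7 | 9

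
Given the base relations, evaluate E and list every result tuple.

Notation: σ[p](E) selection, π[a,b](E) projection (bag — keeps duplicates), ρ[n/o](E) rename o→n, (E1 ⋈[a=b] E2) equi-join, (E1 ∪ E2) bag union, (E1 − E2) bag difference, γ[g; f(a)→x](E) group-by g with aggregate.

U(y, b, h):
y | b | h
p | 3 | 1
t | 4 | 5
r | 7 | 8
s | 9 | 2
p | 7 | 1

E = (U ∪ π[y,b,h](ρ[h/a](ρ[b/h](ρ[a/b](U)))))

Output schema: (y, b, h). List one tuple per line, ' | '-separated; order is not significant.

Per-node cardinality:
  U → 5
  U → 5
  ρ[a/b](U) → 5
  ρ[b/h](ρ[a/b](U)) → 5
  ρ[h/a](ρ[b/h](ρ[a/b](U))) → 5
  π[y,b,h](ρ[h/a](ρ[b/h](ρ[a/b](U)))) → 5
  (U ∪ π[y,b,h](ρ[h/a](ρ[b/h](ρ[a/b](U))))) → 10

== RESULT ==
y | b | h
p | 1 | 3
p | 1 | 7
p | 3 | 1
p | 7 | 1
r | 7 | 8
r | 8 | 7
s | 2 | 9
s | 9 | 2
t | 4 | 5
t | 5 | 4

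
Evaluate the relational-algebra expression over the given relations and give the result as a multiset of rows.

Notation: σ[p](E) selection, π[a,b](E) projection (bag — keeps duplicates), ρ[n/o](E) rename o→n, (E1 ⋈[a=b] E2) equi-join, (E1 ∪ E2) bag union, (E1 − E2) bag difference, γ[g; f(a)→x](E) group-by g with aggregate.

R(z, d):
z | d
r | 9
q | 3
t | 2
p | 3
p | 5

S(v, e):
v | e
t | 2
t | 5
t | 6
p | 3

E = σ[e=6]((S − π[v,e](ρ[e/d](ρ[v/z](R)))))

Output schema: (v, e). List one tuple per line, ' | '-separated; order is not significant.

Per-node cardinality:
  S → 4
  R → 5
  ρ[v/z](R) → 5
  ρ[e/d](ρ[v/z](R)) → 5
  π[v,e](ρ[e/d](ρ[v/z](R))) → 5
  (S − π[v,e](ρ[e/d](ρ[v/z](R)))) → 2
  σ[e=6]((S − π[v,e](ρ[e/d](ρ[v/z](R))))) → 1

== RESULT ==
v | e
t | 6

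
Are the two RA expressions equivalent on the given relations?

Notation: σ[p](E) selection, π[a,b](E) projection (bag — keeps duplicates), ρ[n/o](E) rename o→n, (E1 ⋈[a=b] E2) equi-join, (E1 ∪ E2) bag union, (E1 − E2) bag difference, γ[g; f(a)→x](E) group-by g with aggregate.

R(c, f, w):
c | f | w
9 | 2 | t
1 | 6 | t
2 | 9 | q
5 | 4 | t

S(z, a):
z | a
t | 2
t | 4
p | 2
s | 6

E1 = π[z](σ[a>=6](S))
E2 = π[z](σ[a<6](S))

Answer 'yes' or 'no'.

E1 per-node cardinality:
  S → 4
  σ[a>=6](S) → 1
  π[z](σ[a>=6](S)) → 1
E2 per-node cardinality:
  S → 4
  σ[a<6](S) → 3
  π[z](σ[a<6](S)) → 3

E1 result:
z
s
E2 result:
z
p
t
t
Witness: ('p',) appears 0× in E1 but 1× in E2.

no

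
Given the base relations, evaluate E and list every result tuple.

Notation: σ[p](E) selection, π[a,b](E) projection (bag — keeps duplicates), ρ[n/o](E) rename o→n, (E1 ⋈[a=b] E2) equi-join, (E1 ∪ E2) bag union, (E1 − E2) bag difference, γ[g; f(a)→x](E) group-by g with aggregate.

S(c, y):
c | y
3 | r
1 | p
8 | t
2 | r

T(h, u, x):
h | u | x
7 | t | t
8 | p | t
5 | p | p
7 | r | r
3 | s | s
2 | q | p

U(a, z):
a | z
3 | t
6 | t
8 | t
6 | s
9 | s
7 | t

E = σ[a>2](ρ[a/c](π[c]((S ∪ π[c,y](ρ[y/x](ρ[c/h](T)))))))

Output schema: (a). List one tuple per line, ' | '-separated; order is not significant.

Per-node cardinality:
  S → 4
  T → 6
  ρ[c/h](T) → 6
  ρ[y/x](ρ[c/h](T)) → 6
  π[c,y](ρ[y/x](ρ[c/h](T))) → 6
  (S ∪ π[c,y](ρ[y/x](ρ[c/h](T)))) → 10
  π[c]((S ∪ π[c,y](ρ[y/x](ρ[c/h](T))))) → 10
  ρ[a/c](π[c]((S ∪ π[c,y](ρ[y/x](ρ[c/h](T)))))) → 10
  σ[a>2](ρ[a/c](π[c]((S ∪ π[c,y](ρ[y/x](ρ[c/h](T))))))) → 7

== RESULT ==
a
3
3
5
7
7
8
8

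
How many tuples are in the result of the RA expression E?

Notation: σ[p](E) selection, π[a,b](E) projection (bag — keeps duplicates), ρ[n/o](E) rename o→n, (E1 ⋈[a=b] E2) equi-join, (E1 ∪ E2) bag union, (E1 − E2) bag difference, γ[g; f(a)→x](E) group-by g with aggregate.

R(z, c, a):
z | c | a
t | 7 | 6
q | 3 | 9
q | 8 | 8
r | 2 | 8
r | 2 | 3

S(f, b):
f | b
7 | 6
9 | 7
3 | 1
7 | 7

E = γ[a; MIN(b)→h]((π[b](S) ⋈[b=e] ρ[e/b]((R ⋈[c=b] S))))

Row counts bottom-up:
  S → 4
  π[b](S) → 4
  R → 5
  S → 4
  (R ⋈[c=b] S) → 2
  ρ[e/b]((R ⋈[c=b] S)) → 2
  (π[b](S) ⋈[b=e] ρ[e/b]((R ⋈[c=b] S))) → 4
  γ[a; MIN(b)→h]((π[b](S) ⋈[b=e] ρ[e/b]((R ⋈[c=b] S)))) → 1

|E| = 1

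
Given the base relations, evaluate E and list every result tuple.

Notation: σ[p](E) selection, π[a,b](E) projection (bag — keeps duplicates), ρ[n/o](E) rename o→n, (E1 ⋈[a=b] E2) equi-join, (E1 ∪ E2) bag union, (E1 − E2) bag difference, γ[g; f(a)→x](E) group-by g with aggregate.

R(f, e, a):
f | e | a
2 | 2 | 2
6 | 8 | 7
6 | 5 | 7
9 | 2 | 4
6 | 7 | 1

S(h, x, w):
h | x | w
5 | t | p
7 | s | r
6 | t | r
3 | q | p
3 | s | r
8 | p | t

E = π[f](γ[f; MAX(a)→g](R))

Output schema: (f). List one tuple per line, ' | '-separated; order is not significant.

Per-node cardinality:
  R → 5
  γ[f; MAX(a)→g](R) → 3
  π[f](γ[f; MAX(a)→g](R)) → 3

== RESULT ==
f
2
6
9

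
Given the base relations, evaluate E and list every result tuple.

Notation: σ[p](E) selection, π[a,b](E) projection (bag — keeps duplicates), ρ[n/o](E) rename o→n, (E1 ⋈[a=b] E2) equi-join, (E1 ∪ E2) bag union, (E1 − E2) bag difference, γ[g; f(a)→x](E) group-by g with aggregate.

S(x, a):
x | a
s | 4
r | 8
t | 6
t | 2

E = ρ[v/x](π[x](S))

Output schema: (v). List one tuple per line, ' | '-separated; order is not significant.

Subexpression sizes:
  S → 4
  π[x](S) → 4
  ρ[v/x](π[x](S)) → 4

== RESULT ==
v
r
s
t
t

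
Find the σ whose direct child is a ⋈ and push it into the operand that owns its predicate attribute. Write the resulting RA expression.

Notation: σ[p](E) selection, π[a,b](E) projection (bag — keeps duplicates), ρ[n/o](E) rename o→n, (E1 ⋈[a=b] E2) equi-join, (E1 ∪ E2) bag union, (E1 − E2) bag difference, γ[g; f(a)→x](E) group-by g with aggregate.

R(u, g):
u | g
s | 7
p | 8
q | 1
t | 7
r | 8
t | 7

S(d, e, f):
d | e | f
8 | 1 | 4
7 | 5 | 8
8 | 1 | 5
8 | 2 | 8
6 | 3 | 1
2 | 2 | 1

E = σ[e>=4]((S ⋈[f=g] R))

σ filters on e, owned by the left side.
E' = (σ[e>=4](S) ⋈[f=g] R)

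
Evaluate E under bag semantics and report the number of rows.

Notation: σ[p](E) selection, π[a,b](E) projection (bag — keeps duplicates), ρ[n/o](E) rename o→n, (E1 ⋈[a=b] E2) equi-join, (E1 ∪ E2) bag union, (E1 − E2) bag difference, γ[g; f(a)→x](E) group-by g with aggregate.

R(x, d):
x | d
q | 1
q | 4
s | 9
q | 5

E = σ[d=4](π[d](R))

Subexpression sizes:
  R → 4
  π[d](R) → 4
  σ[d=4](π[d](R)) → 1

|E| = 1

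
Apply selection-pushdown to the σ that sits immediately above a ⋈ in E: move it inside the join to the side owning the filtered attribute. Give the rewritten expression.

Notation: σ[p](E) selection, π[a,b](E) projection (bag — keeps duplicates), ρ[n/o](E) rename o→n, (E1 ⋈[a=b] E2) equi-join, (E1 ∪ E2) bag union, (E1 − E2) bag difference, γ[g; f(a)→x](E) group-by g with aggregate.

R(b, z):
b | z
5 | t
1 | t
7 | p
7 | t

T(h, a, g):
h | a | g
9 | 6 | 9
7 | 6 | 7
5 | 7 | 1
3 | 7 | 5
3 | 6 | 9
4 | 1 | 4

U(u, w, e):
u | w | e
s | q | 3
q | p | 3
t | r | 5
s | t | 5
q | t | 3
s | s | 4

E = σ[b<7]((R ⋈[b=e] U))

σ filters on b, owned by the left side.
E' = (σ[b<7](R) ⋈[b=e] U)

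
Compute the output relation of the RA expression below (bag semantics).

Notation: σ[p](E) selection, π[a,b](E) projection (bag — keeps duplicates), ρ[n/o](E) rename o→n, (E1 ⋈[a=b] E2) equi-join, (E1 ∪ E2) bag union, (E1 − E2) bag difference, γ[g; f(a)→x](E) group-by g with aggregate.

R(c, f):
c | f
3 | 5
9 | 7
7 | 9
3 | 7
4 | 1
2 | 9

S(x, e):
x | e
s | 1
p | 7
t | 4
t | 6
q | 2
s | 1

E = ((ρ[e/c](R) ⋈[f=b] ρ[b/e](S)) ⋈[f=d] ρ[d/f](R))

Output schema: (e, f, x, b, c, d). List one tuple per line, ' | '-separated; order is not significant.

Subexpression sizes:
  R → 6
  ρ[e/c](R) → 6
  S → 6
  ρ[b/e](S) → 6
  (ρ[e/c](R) ⋈[f=b] ρ[b/e](S)) → 4
  R → 6
  ρ[d/f](R) → 6
  ((ρ[e/c](R) ⋈[f=b] ρ[b/e](S)) ⋈[f=d] ρ[d/f](R)) → 6

== RESULT ==
e | f | x | b | c | d
3 | 7 | p | 7 | 3 | 7
3 | 7 | p | 7 | 9 | 7
4 | 1 | s | 1 | 4 | 1
4 | 1 | s | 1 | 4 | 1
9 | 7 | p | 7 | 3 | 7
9 | 7 | p | 7 | 9 | 7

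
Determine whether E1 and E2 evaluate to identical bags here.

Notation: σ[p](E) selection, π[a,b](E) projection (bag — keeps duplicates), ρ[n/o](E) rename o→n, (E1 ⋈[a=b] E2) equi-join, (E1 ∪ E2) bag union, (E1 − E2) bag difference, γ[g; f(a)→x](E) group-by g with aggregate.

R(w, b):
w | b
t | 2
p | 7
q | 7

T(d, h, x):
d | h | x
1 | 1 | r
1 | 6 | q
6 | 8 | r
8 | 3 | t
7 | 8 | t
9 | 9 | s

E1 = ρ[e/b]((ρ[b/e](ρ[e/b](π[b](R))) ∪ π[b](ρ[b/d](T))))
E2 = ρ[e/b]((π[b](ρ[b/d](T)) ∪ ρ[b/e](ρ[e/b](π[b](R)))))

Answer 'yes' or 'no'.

E1 row counts bottom-up:
  R → 3
  π[b](R) → 3
  ρ[e/b](π[b](R)) → 3
  ρ[b/e](ρ[e/b](π[b](R))) → 3
  T → 6
  ρ[b/d](T) → 6
  π[b](ρ[b/d](T)) → 6
  (ρ[b/e](ρ[e/b](π[b](R))) ∪ π[b](ρ[b/d](T))) → 9
  ρ[e/b]((ρ[b/e](ρ[e/b](π[b](R))) ∪ π[b](ρ[b/d](T)))) → 9
E2 row counts bottom-up:
  T → 6
  ρ[b/d](T) → 6
  π[b](ρ[b/d](T)) → 6
  R → 3
  π[b](R) → 3
  ρ[e/b](π[b](R)) → 3
  ρ[b/e](ρ[e/b](π[b](R))) → 3
  (π[b](ρ[b/d](T)) ∪ ρ[b/e](ρ[e/b](π[b](R)))) → 9
  ρ[e/b]((π[b](ρ[b/d](T)) ∪ ρ[b/e](ρ[e/b](π[b](R))))) → 9

E1 and E2 produce the same multiset:
e
1
1
2
6
7
7
7
8
9

yes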